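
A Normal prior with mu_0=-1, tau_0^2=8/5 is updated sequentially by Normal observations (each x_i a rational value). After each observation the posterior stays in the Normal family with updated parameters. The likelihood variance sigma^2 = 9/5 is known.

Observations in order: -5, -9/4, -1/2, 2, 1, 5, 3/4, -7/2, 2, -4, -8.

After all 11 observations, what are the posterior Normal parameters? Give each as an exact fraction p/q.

mu_0=-109/97, tau_0^2=72/485

obs 1: x=-5 → posterior Normal(-49/17, 72/85)
obs 2: x=-9/4 → posterior Normal(-67/25, 72/125)
obs 3: x=-1/2 → posterior Normal(-71/33, 24/55)
obs 4: x=2 → posterior Normal(-55/41, 72/205)
obs 5: x=1 → posterior Normal(-47/49, 72/245)
obs 6: x=5 → posterior Normal(-7/57, 24/95)
obs 7: x=3/4 → posterior Normal(-1/65, 72/325)
obs 8: x=-7/2 → posterior Normal(-29/73, 72/365)
obs 9: x=2 → posterior Normal(-13/81, 8/45)
obs 10: x=-4 → posterior Normal(-45/89, 72/445)
obs 11: x=-8 → posterior Normal(-109/97, 72/485)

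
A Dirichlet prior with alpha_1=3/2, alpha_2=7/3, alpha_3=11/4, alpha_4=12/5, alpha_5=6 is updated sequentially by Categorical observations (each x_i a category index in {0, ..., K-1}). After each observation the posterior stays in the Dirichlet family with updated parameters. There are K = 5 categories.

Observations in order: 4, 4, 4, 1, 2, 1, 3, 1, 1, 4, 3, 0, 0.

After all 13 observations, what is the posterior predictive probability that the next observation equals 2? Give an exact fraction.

225/1679

obs 1: x=4 → posterior Dirichlet(3/2, 7/3, 11/4, 12/5, 7)
obs 2: x=4 → posterior Dirichlet(3/2, 7/3, 11/4, 12/5, 8)
obs 3: x=4 → posterior Dirichlet(3/2, 7/3, 11/4, 12/5, 9)
obs 4: x=1 → posterior Dirichlet(3/2, 10/3, 11/4, 12/5, 9)
obs 5: x=2 → posterior Dirichlet(3/2, 10/3, 15/4, 12/5, 9)
obs 6: x=1 → posterior Dirichlet(3/2, 13/3, 15/4, 12/5, 9)
obs 7: x=3 → posterior Dirichlet(3/2, 13/3, 15/4, 17/5, 9)
obs 8: x=1 → posterior Dirichlet(3/2, 16/3, 15/4, 17/5, 9)
obs 9: x=1 → posterior Dirichlet(3/2, 19/3, 15/4, 17/5, 9)
obs 10: x=4 → posterior Dirichlet(3/2, 19/3, 15/4, 17/5, 10)
obs 11: x=3 → posterior Dirichlet(3/2, 19/3, 15/4, 22/5, 10)
obs 12: x=0 → posterior Dirichlet(5/2, 19/3, 15/4, 22/5, 10)
obs 13: x=0 → posterior Dirichlet(7/2, 19/3, 15/4, 22/5, 10)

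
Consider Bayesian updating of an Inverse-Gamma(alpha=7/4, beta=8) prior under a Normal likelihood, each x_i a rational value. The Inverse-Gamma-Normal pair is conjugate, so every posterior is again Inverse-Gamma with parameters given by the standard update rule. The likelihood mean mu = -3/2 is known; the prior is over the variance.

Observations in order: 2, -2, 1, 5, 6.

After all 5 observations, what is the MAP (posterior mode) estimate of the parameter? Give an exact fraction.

obs 1: x=2 → posterior Inverse-Gamma(9/4, 113/8)
obs 2: x=-2 → posterior Inverse-Gamma(11/4, 57/4)
obs 3: x=1 → posterior Inverse-Gamma(13/4, 139/8)
obs 4: x=5 → posterior Inverse-Gamma(15/4, 77/2)
obs 5: x=6 → posterior Inverse-Gamma(17/4, 533/8)

533/42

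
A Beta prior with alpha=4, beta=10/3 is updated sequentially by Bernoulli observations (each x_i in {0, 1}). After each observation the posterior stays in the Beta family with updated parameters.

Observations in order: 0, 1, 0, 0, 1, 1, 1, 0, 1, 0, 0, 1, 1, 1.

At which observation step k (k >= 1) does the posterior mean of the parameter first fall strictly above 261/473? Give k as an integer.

obs 1: x=0 → posterior Beta(4, 13/3)
obs 2: x=1 → posterior Beta(5, 13/3)
obs 3: x=0 → posterior Beta(5, 16/3)
obs 4: x=0 → posterior Beta(5, 19/3)
obs 5: x=1 → posterior Beta(6, 19/3)
obs 6: x=1 → posterior Beta(7, 19/3)
obs 7: x=1 → posterior Beta(8, 19/3)
obs 8: x=0 → posterior Beta(8, 22/3)
obs 9: x=1 → posterior Beta(9, 22/3)
obs 10: x=0 → posterior Beta(9, 25/3)
obs 11: x=0 → posterior Beta(9, 28/3)
obs 12: x=1 → posterior Beta(10, 28/3)
obs 13: x=1 → posterior Beta(11, 28/3)
obs 14: x=1 → posterior Beta(12, 28/3)

k = 7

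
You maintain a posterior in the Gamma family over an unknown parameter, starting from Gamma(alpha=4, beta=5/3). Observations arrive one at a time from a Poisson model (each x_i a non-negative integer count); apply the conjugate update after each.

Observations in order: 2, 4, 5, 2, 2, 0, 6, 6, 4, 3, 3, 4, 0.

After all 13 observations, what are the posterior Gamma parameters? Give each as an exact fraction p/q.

alpha=45, beta=44/3

obs 1: x=2 → posterior Gamma(6, 8/3)
obs 2: x=4 → posterior Gamma(10, 11/3)
obs 3: x=5 → posterior Gamma(15, 14/3)
obs 4: x=2 → posterior Gamma(17, 17/3)
obs 5: x=2 → posterior Gamma(19, 20/3)
obs 6: x=0 → posterior Gamma(19, 23/3)
obs 7: x=6 → posterior Gamma(25, 26/3)
obs 8: x=6 → posterior Gamma(31, 29/3)
obs 9: x=4 → posterior Gamma(35, 32/3)
obs 10: x=3 → posterior Gamma(38, 35/3)
obs 11: x=3 → posterior Gamma(41, 38/3)
obs 12: x=4 → posterior Gamma(45, 41/3)
obs 13: x=0 → posterior Gamma(45, 44/3)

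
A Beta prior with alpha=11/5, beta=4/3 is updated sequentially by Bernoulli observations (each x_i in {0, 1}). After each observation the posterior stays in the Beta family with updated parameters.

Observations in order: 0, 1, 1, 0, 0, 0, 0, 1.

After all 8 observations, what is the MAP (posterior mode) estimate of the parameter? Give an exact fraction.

obs 1: x=0 → posterior Beta(11/5, 7/3)
obs 2: x=1 → posterior Beta(16/5, 7/3)
obs 3: x=1 → posterior Beta(21/5, 7/3)
obs 4: x=0 → posterior Beta(21/5, 10/3)
obs 5: x=0 → posterior Beta(21/5, 13/3)
obs 6: x=0 → posterior Beta(21/5, 16/3)
obs 7: x=0 → posterior Beta(21/5, 19/3)
obs 8: x=1 → posterior Beta(26/5, 19/3)

63/143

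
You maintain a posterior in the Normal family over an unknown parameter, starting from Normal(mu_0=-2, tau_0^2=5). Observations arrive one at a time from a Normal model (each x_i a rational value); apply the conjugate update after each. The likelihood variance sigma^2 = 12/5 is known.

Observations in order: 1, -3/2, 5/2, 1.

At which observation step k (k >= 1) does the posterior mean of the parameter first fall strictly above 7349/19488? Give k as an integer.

obs 1: x=1 → posterior Normal(1/37, 60/37)
obs 2: x=-3/2 → posterior Normal(-73/124, 30/31)
obs 3: x=5/2 → posterior Normal(26/87, 20/29)
obs 4: x=1 → posterior Normal(51/112, 15/28)

k = 4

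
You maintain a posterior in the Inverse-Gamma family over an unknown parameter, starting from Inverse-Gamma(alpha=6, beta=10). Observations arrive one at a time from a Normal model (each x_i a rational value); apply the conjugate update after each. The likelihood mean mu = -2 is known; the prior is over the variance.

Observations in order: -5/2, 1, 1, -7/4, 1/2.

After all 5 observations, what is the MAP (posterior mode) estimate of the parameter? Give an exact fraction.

obs 1: x=-5/2 → posterior Inverse-Gamma(13/2, 81/8)
obs 2: x=1 → posterior Inverse-Gamma(7, 117/8)
obs 3: x=1 → posterior Inverse-Gamma(15/2, 153/8)
obs 4: x=-7/4 → posterior Inverse-Gamma(8, 613/32)
obs 5: x=1/2 → posterior Inverse-Gamma(17/2, 713/32)

713/304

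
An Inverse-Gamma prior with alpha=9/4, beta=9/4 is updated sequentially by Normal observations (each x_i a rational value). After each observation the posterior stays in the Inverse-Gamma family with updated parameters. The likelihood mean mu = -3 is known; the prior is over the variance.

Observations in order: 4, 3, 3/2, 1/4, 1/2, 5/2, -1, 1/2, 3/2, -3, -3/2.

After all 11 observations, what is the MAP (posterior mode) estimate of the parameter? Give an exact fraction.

obs 1: x=4 → posterior Inverse-Gamma(11/4, 107/4)
obs 2: x=3 → posterior Inverse-Gamma(13/4, 179/4)
obs 3: x=3/2 → posterior Inverse-Gamma(15/4, 439/8)
obs 4: x=1/4 → posterior Inverse-Gamma(17/4, 1925/32)
obs 5: x=1/2 → posterior Inverse-Gamma(19/4, 2121/32)
obs 6: x=5/2 → posterior Inverse-Gamma(21/4, 2605/32)
obs 7: x=-1 → posterior Inverse-Gamma(23/4, 2669/32)
obs 8: x=1/2 → posterior Inverse-Gamma(25/4, 2865/32)
obs 9: x=3/2 → posterior Inverse-Gamma(27/4, 3189/32)
obs 10: x=-3 → posterior Inverse-Gamma(29/4, 3189/32)
obs 11: x=-3/2 → posterior Inverse-Gamma(31/4, 3225/32)

645/56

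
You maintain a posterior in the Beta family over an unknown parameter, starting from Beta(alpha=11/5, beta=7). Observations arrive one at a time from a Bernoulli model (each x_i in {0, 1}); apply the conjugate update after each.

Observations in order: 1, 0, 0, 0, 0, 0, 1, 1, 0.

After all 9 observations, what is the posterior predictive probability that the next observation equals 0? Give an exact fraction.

5/7

obs 1: x=1 → posterior Beta(16/5, 7)
obs 2: x=0 → posterior Beta(16/5, 8)
obs 3: x=0 → posterior Beta(16/5, 9)
obs 4: x=0 → posterior Beta(16/5, 10)
obs 5: x=0 → posterior Beta(16/5, 11)
obs 6: x=0 → posterior Beta(16/5, 12)
obs 7: x=1 → posterior Beta(21/5, 12)
obs 8: x=1 → posterior Beta(26/5, 12)
obs 9: x=0 → posterior Beta(26/5, 13)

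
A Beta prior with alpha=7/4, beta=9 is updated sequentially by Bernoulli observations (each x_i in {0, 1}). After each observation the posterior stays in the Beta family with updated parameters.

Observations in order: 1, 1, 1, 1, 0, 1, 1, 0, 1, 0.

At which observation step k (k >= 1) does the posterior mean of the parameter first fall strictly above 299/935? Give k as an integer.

k = 3

obs 1: x=1 → posterior Beta(11/4, 9)
obs 2: x=1 → posterior Beta(15/4, 9)
obs 3: x=1 → posterior Beta(19/4, 9)
obs 4: x=1 → posterior Beta(23/4, 9)
obs 5: x=0 → posterior Beta(23/4, 10)
obs 6: x=1 → posterior Beta(27/4, 10)
obs 7: x=1 → posterior Beta(31/4, 10)
obs 8: x=0 → posterior Beta(31/4, 11)
obs 9: x=1 → posterior Beta(35/4, 11)
obs 10: x=0 → posterior Beta(35/4, 12)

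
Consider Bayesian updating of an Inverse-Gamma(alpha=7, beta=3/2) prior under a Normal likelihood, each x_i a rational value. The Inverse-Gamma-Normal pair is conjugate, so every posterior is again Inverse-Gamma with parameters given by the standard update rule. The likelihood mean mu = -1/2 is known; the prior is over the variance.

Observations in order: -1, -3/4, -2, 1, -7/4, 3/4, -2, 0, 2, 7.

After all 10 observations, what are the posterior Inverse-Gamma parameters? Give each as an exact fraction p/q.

obs 1: x=-1 → posterior Inverse-Gamma(15/2, 13/8)
obs 2: x=-3/4 → posterior Inverse-Gamma(8, 53/32)
obs 3: x=-2 → posterior Inverse-Gamma(17/2, 89/32)
obs 4: x=1 → posterior Inverse-Gamma(9, 125/32)
obs 5: x=-7/4 → posterior Inverse-Gamma(19/2, 75/16)
obs 6: x=3/4 → posterior Inverse-Gamma(10, 175/32)
obs 7: x=-2 → posterior Inverse-Gamma(21/2, 211/32)
obs 8: x=0 → posterior Inverse-Gamma(11, 215/32)
obs 9: x=2 → posterior Inverse-Gamma(23/2, 315/32)
obs 10: x=7 → posterior Inverse-Gamma(12, 1215/32)

alpha=12, beta=1215/32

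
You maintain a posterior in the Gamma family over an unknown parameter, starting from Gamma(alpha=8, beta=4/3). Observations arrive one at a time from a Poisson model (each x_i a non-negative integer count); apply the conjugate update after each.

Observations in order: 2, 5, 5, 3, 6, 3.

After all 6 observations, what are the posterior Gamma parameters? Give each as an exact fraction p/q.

alpha=32, beta=22/3

obs 1: x=2 → posterior Gamma(10, 7/3)
obs 2: x=5 → posterior Gamma(15, 10/3)
obs 3: x=5 → posterior Gamma(20, 13/3)
obs 4: x=3 → posterior Gamma(23, 16/3)
obs 5: x=6 → posterior Gamma(29, 19/3)
obs 6: x=3 → posterior Gamma(32, 22/3)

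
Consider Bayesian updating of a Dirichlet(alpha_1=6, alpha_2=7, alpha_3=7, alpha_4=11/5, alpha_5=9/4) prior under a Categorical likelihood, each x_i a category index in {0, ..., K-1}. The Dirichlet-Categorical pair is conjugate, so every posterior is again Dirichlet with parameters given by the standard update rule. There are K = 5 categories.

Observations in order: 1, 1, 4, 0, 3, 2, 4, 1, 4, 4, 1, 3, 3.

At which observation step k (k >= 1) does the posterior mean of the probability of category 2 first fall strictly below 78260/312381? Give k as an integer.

obs 1: x=1 → posterior Dirichlet(6, 8, 7, 11/5, 9/4)
obs 2: x=1 → posterior Dirichlet(6, 9, 7, 11/5, 9/4)
obs 3: x=4 → posterior Dirichlet(6, 9, 7, 11/5, 13/4)
obs 4: x=0 → posterior Dirichlet(7, 9, 7, 11/5, 13/4)
obs 5: x=3 → posterior Dirichlet(7, 9, 7, 16/5, 13/4)
obs 6: x=2 → posterior Dirichlet(7, 9, 8, 16/5, 13/4)
obs 7: x=4 → posterior Dirichlet(7, 9, 8, 16/5, 17/4)
obs 8: x=1 → posterior Dirichlet(7, 10, 8, 16/5, 17/4)
obs 9: x=4 → posterior Dirichlet(7, 10, 8, 16/5, 21/4)
obs 10: x=4 → posterior Dirichlet(7, 10, 8, 16/5, 25/4)
obs 11: x=1 → posterior Dirichlet(7, 11, 8, 16/5, 25/4)
obs 12: x=3 → posterior Dirichlet(7, 11, 8, 21/5, 25/4)
obs 13: x=3 → posterior Dirichlet(7, 11, 8, 26/5, 25/4)

k = 4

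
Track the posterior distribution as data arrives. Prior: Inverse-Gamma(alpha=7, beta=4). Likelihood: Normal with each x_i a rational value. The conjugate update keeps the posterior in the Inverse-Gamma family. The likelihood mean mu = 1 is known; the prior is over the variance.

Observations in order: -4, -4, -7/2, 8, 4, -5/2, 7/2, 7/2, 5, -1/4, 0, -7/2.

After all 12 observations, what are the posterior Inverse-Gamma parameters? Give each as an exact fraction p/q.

obs 1: x=-4 → posterior Inverse-Gamma(15/2, 33/2)
obs 2: x=-4 → posterior Inverse-Gamma(8, 29)
obs 3: x=-7/2 → posterior Inverse-Gamma(17/2, 313/8)
obs 4: x=8 → posterior Inverse-Gamma(9, 509/8)
obs 5: x=4 → posterior Inverse-Gamma(19/2, 545/8)
obs 6: x=-5/2 → posterior Inverse-Gamma(10, 297/4)
obs 7: x=7/2 → posterior Inverse-Gamma(21/2, 619/8)
obs 8: x=7/2 → posterior Inverse-Gamma(11, 161/2)
obs 9: x=5 → posterior Inverse-Gamma(23/2, 177/2)
obs 10: x=-1/4 → posterior Inverse-Gamma(12, 2857/32)
obs 11: x=0 → posterior Inverse-Gamma(25/2, 2873/32)
obs 12: x=-7/2 → posterior Inverse-Gamma(13, 3197/32)

alpha=13, beta=3197/32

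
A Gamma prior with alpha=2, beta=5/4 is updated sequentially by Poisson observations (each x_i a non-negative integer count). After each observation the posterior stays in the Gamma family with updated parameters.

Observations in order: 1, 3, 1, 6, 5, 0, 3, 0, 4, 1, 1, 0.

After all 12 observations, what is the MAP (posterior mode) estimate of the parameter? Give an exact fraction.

104/53

obs 1: x=1 → posterior Gamma(3, 9/4)
obs 2: x=3 → posterior Gamma(6, 13/4)
obs 3: x=1 → posterior Gamma(7, 17/4)
obs 4: x=6 → posterior Gamma(13, 21/4)
obs 5: x=5 → posterior Gamma(18, 25/4)
obs 6: x=0 → posterior Gamma(18, 29/4)
obs 7: x=3 → posterior Gamma(21, 33/4)
obs 8: x=0 → posterior Gamma(21, 37/4)
obs 9: x=4 → posterior Gamma(25, 41/4)
obs 10: x=1 → posterior Gamma(26, 45/4)
obs 11: x=1 → posterior Gamma(27, 49/4)
obs 12: x=0 → posterior Gamma(27, 53/4)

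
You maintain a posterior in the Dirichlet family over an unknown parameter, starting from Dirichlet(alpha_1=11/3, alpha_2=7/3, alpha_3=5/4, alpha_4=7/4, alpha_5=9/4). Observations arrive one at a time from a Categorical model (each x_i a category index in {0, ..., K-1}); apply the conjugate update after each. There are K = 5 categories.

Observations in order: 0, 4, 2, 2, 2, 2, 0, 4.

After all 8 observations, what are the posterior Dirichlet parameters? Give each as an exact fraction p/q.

obs 1: x=0 → posterior Dirichlet(14/3, 7/3, 5/4, 7/4, 9/4)
obs 2: x=4 → posterior Dirichlet(14/3, 7/3, 5/4, 7/4, 13/4)
obs 3: x=2 → posterior Dirichlet(14/3, 7/3, 9/4, 7/4, 13/4)
obs 4: x=2 → posterior Dirichlet(14/3, 7/3, 13/4, 7/4, 13/4)
obs 5: x=2 → posterior Dirichlet(14/3, 7/3, 17/4, 7/4, 13/4)
obs 6: x=2 → posterior Dirichlet(14/3, 7/3, 21/4, 7/4, 13/4)
obs 7: x=0 → posterior Dirichlet(17/3, 7/3, 21/4, 7/4, 13/4)
obs 8: x=4 → posterior Dirichlet(17/3, 7/3, 21/4, 7/4, 17/4)

alpha_1=17/3, alpha_2=7/3, alpha_3=21/4, alpha_4=7/4, alpha_5=17/4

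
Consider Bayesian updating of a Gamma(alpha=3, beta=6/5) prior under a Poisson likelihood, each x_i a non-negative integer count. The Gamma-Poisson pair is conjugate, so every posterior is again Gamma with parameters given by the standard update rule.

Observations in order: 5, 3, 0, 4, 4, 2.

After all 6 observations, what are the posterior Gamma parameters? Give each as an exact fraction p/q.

alpha=21, beta=36/5

obs 1: x=5 → posterior Gamma(8, 11/5)
obs 2: x=3 → posterior Gamma(11, 16/5)
obs 3: x=0 → posterior Gamma(11, 21/5)
obs 4: x=4 → posterior Gamma(15, 26/5)
obs 5: x=4 → posterior Gamma(19, 31/5)
obs 6: x=2 → posterior Gamma(21, 36/5)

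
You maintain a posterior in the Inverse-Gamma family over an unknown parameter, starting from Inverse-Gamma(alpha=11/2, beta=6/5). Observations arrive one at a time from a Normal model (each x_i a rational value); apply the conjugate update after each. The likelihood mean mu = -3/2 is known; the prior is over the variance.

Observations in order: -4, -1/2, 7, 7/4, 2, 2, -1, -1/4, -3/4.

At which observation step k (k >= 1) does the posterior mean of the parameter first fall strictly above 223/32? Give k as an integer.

k = 4

obs 1: x=-4 → posterior Inverse-Gamma(6, 173/40)
obs 2: x=-1/2 → posterior Inverse-Gamma(13/2, 193/40)
obs 3: x=7 → posterior Inverse-Gamma(7, 819/20)
obs 4: x=7/4 → posterior Inverse-Gamma(15/2, 7397/160)
obs 5: x=2 → posterior Inverse-Gamma(8, 8377/160)
obs 6: x=2 → posterior Inverse-Gamma(17/2, 9357/160)
obs 7: x=-1 → posterior Inverse-Gamma(9, 9377/160)
obs 8: x=-1/4 → posterior Inverse-Gamma(19/2, 4751/80)
obs 9: x=-3/4 → posterior Inverse-Gamma(10, 9547/160)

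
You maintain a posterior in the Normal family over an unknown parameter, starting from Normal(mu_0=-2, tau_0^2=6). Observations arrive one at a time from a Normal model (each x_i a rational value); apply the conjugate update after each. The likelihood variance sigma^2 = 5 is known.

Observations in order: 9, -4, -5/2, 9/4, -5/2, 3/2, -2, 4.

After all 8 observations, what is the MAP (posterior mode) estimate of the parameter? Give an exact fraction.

obs 1: x=9 → posterior Normal(4, 30/11)
obs 2: x=-4 → posterior Normal(20/17, 30/17)
obs 3: x=-5/2 → posterior Normal(5/23, 30/23)
obs 4: x=9/4 → posterior Normal(37/58, 30/29)
obs 5: x=-5/2 → posterior Normal(1/10, 6/7)
obs 6: x=3/2 → posterior Normal(25/82, 30/41)
obs 7: x=-2 → posterior Normal(1/94, 30/47)
obs 8: x=4 → posterior Normal(49/106, 30/53)

49/106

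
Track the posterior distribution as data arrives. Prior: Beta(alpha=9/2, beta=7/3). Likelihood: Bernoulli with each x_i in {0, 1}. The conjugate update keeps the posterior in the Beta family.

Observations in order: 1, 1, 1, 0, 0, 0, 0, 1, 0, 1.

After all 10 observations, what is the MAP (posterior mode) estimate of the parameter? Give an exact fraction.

obs 1: x=1 → posterior Beta(11/2, 7/3)
obs 2: x=1 → posterior Beta(13/2, 7/3)
obs 3: x=1 → posterior Beta(15/2, 7/3)
obs 4: x=0 → posterior Beta(15/2, 10/3)
obs 5: x=0 → posterior Beta(15/2, 13/3)
obs 6: x=0 → posterior Beta(15/2, 16/3)
obs 7: x=0 → posterior Beta(15/2, 19/3)
obs 8: x=1 → posterior Beta(17/2, 19/3)
obs 9: x=0 → posterior Beta(17/2, 22/3)
obs 10: x=1 → posterior Beta(19/2, 22/3)

51/89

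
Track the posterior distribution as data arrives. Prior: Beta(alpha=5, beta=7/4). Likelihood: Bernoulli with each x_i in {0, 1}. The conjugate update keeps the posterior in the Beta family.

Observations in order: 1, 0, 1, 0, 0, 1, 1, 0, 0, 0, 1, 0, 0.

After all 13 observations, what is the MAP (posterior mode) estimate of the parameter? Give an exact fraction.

36/71

obs 1: x=1 → posterior Beta(6, 7/4)
obs 2: x=0 → posterior Beta(6, 11/4)
obs 3: x=1 → posterior Beta(7, 11/4)
obs 4: x=0 → posterior Beta(7, 15/4)
obs 5: x=0 → posterior Beta(7, 19/4)
obs 6: x=1 → posterior Beta(8, 19/4)
obs 7: x=1 → posterior Beta(9, 19/4)
obs 8: x=0 → posterior Beta(9, 23/4)
obs 9: x=0 → posterior Beta(9, 27/4)
obs 10: x=0 → posterior Beta(9, 31/4)
obs 11: x=1 → posterior Beta(10, 31/4)
obs 12: x=0 → posterior Beta(10, 35/4)
obs 13: x=0 → posterior Beta(10, 39/4)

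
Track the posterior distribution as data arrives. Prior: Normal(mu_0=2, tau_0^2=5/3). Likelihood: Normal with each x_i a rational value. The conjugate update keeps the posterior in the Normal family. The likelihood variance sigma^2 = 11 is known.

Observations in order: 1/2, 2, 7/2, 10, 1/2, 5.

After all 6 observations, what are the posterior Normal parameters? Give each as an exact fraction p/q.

mu_0=347/126, tau_0^2=55/63

obs 1: x=1/2 → posterior Normal(137/76, 55/38)
obs 2: x=2 → posterior Normal(157/86, 55/43)
obs 3: x=7/2 → posterior Normal(2, 55/48)
obs 4: x=10 → posterior Normal(146/53, 55/53)
obs 5: x=1/2 → posterior Normal(297/116, 55/58)
obs 6: x=5 → posterior Normal(347/126, 55/63)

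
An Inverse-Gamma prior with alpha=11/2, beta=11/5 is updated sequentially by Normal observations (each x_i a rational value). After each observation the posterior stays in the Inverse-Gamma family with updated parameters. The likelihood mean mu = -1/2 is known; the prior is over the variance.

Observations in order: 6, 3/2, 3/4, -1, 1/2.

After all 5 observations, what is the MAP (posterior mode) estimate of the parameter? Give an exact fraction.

4277/1440

obs 1: x=6 → posterior Inverse-Gamma(6, 933/40)
obs 2: x=3/2 → posterior Inverse-Gamma(13/2, 1013/40)
obs 3: x=3/4 → posterior Inverse-Gamma(7, 4177/160)
obs 4: x=-1 → posterior Inverse-Gamma(15/2, 4197/160)
obs 5: x=1/2 → posterior Inverse-Gamma(8, 4277/160)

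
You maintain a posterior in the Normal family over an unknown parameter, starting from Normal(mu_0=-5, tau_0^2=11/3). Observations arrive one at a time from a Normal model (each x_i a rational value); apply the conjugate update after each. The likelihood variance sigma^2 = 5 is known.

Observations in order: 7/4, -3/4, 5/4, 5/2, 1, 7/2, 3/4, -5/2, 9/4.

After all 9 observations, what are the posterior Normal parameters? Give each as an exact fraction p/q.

obs 1: x=7/4 → posterior Normal(-223/104, 55/26)
obs 2: x=-3/4 → posterior Normal(-64/37, 55/37)
obs 3: x=5/4 → posterior Normal(-67/64, 55/48)
obs 4: x=5/2 → posterior Normal(-91/236, 55/59)
obs 5: x=1 → posterior Normal(-47/280, 11/14)
obs 6: x=7/2 → posterior Normal(107/324, 55/81)
obs 7: x=3/4 → posterior Normal(35/92, 55/92)
obs 8: x=-5/2 → posterior Normal(15/206, 55/103)
obs 9: x=9/4 → posterior Normal(43/152, 55/114)

mu_0=43/152, tau_0^2=55/114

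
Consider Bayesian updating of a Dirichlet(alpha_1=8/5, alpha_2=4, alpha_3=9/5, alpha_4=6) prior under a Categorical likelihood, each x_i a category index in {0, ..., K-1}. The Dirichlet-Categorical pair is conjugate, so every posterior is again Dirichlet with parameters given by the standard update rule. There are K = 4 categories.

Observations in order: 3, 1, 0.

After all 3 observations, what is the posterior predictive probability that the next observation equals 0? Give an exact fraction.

13/82

obs 1: x=3 → posterior Dirichlet(8/5, 4, 9/5, 7)
obs 2: x=1 → posterior Dirichlet(8/5, 5, 9/5, 7)
obs 3: x=0 → posterior Dirichlet(13/5, 5, 9/5, 7)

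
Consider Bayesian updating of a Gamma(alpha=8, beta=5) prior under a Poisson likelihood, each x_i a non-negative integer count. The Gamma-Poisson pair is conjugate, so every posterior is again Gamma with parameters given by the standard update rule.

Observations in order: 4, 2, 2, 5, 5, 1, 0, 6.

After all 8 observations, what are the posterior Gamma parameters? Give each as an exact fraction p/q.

alpha=33, beta=13

obs 1: x=4 → posterior Gamma(12, 6)
obs 2: x=2 → posterior Gamma(14, 7)
obs 3: x=2 → posterior Gamma(16, 8)
obs 4: x=5 → posterior Gamma(21, 9)
obs 5: x=5 → posterior Gamma(26, 10)
obs 6: x=1 → posterior Gamma(27, 11)
obs 7: x=0 → posterior Gamma(27, 12)
obs 8: x=6 → posterior Gamma(33, 13)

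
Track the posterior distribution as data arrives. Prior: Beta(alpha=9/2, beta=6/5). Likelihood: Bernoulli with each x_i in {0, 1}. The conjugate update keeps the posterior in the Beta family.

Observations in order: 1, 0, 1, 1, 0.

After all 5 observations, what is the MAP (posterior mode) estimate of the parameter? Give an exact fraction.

65/87

obs 1: x=1 → posterior Beta(11/2, 6/5)
obs 2: x=0 → posterior Beta(11/2, 11/5)
obs 3: x=1 → posterior Beta(13/2, 11/5)
obs 4: x=1 → posterior Beta(15/2, 11/5)
obs 5: x=0 → posterior Beta(15/2, 16/5)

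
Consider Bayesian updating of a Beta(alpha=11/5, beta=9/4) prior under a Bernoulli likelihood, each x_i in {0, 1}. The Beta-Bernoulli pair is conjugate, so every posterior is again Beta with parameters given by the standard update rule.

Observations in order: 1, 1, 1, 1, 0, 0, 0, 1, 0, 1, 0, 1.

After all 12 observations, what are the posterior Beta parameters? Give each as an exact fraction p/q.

obs 1: x=1 → posterior Beta(16/5, 9/4)
obs 2: x=1 → posterior Beta(21/5, 9/4)
obs 3: x=1 → posterior Beta(26/5, 9/4)
obs 4: x=1 → posterior Beta(31/5, 9/4)
obs 5: x=0 → posterior Beta(31/5, 13/4)
obs 6: x=0 → posterior Beta(31/5, 17/4)
obs 7: x=0 → posterior Beta(31/5, 21/4)
obs 8: x=1 → posterior Beta(36/5, 21/4)
obs 9: x=0 → posterior Beta(36/5, 25/4)
obs 10: x=1 → posterior Beta(41/5, 25/4)
obs 11: x=0 → posterior Beta(41/5, 29/4)
obs 12: x=1 → posterior Beta(46/5, 29/4)

alpha=46/5, beta=29/4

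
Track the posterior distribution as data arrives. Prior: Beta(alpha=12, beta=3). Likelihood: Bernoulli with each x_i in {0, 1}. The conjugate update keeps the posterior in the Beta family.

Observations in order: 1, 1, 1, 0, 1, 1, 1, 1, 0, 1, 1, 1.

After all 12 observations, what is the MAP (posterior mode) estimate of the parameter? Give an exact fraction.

obs 1: x=1 → posterior Beta(13, 3)
obs 2: x=1 → posterior Beta(14, 3)
obs 3: x=1 → posterior Beta(15, 3)
obs 4: x=0 → posterior Beta(15, 4)
obs 5: x=1 → posterior Beta(16, 4)
obs 6: x=1 → posterior Beta(17, 4)
obs 7: x=1 → posterior Beta(18, 4)
obs 8: x=1 → posterior Beta(19, 4)
obs 9: x=0 → posterior Beta(19, 5)
obs 10: x=1 → posterior Beta(20, 5)
obs 11: x=1 → posterior Beta(21, 5)
obs 12: x=1 → posterior Beta(22, 5)

21/25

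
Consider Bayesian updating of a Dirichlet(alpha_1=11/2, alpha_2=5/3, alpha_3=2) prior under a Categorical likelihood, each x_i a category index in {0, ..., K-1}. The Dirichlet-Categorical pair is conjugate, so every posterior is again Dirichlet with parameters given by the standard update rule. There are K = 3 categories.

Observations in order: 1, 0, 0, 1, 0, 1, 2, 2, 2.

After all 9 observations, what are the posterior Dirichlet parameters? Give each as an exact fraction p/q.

alpha_1=17/2, alpha_2=14/3, alpha_3=5

obs 1: x=1 → posterior Dirichlet(11/2, 8/3, 2)
obs 2: x=0 → posterior Dirichlet(13/2, 8/3, 2)
obs 3: x=0 → posterior Dirichlet(15/2, 8/3, 2)
obs 4: x=1 → posterior Dirichlet(15/2, 11/3, 2)
obs 5: x=0 → posterior Dirichlet(17/2, 11/3, 2)
obs 6: x=1 → posterior Dirichlet(17/2, 14/3, 2)
obs 7: x=2 → posterior Dirichlet(17/2, 14/3, 3)
obs 8: x=2 → posterior Dirichlet(17/2, 14/3, 4)
obs 9: x=2 → posterior Dirichlet(17/2, 14/3, 5)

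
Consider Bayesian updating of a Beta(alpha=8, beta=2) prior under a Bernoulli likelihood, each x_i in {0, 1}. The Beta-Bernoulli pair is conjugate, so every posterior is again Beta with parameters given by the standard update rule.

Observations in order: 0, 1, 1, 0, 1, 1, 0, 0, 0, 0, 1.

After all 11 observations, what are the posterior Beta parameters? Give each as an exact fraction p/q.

obs 1: x=0 → posterior Beta(8, 3)
obs 2: x=1 → posterior Beta(9, 3)
obs 3: x=1 → posterior Beta(10, 3)
obs 4: x=0 → posterior Beta(10, 4)
obs 5: x=1 → posterior Beta(11, 4)
obs 6: x=1 → posterior Beta(12, 4)
obs 7: x=0 → posterior Beta(12, 5)
obs 8: x=0 → posterior Beta(12, 6)
obs 9: x=0 → posterior Beta(12, 7)
obs 10: x=0 → posterior Beta(12, 8)
obs 11: x=1 → posterior Beta(13, 8)

alpha=13, beta=8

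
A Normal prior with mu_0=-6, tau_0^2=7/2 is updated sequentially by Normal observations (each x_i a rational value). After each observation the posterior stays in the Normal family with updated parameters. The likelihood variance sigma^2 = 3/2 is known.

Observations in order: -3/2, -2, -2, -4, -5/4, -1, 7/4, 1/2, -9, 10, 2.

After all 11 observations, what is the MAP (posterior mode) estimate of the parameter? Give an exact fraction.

-127/160

obs 1: x=-3/2 → posterior Normal(-57/20, 21/20)
obs 2: x=-2 → posterior Normal(-5/2, 21/34)
obs 3: x=-2 → posterior Normal(-113/48, 7/16)
obs 4: x=-4 → posterior Normal(-169/62, 21/62)
obs 5: x=-5/4 → posterior Normal(-373/152, 21/76)
obs 6: x=-1 → posterior Normal(-401/180, 7/30)
obs 7: x=7/4 → posterior Normal(-22/13, 21/104)
obs 8: x=1/2 → posterior Normal(-169/118, 21/118)
obs 9: x=-9 → posterior Normal(-295/132, 7/44)
obs 10: x=10 → posterior Normal(-155/146, 21/146)
obs 11: x=2 → posterior Normal(-127/160, 21/160)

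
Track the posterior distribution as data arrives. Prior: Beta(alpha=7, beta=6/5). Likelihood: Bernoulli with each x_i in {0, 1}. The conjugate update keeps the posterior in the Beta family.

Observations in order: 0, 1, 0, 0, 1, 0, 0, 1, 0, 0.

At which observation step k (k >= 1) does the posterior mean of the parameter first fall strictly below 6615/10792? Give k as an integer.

k = 7

obs 1: x=0 → posterior Beta(7, 11/5)
obs 2: x=1 → posterior Beta(8, 11/5)
obs 3: x=0 → posterior Beta(8, 16/5)
obs 4: x=0 → posterior Beta(8, 21/5)
obs 5: x=1 → posterior Beta(9, 21/5)
obs 6: x=0 → posterior Beta(9, 26/5)
obs 7: x=0 → posterior Beta(9, 31/5)
obs 8: x=1 → posterior Beta(10, 31/5)
obs 9: x=0 → posterior Beta(10, 36/5)
obs 10: x=0 → posterior Beta(10, 41/5)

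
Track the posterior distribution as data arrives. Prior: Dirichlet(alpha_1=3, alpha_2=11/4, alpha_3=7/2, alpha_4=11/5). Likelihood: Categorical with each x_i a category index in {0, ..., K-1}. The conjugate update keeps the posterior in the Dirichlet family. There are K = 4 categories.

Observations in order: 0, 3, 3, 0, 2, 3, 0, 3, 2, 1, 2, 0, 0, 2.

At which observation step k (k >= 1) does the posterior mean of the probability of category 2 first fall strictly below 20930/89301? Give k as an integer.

k = 4

obs 1: x=0 → posterior Dirichlet(4, 11/4, 7/2, 11/5)
obs 2: x=3 → posterior Dirichlet(4, 11/4, 7/2, 16/5)
obs 3: x=3 → posterior Dirichlet(4, 11/4, 7/2, 21/5)
obs 4: x=0 → posterior Dirichlet(5, 11/4, 7/2, 21/5)
obs 5: x=2 → posterior Dirichlet(5, 11/4, 9/2, 21/5)
obs 6: x=3 → posterior Dirichlet(5, 11/4, 9/2, 26/5)
obs 7: x=0 → posterior Dirichlet(6, 11/4, 9/2, 26/5)
obs 8: x=3 → posterior Dirichlet(6, 11/4, 9/2, 31/5)
obs 9: x=2 → posterior Dirichlet(6, 11/4, 11/2, 31/5)
obs 10: x=1 → posterior Dirichlet(6, 15/4, 11/2, 31/5)
obs 11: x=2 → posterior Dirichlet(6, 15/4, 13/2, 31/5)
obs 12: x=0 → posterior Dirichlet(7, 15/4, 13/2, 31/5)
obs 13: x=0 → posterior Dirichlet(8, 15/4, 13/2, 31/5)
obs 14: x=2 → posterior Dirichlet(8, 15/4, 15/2, 31/5)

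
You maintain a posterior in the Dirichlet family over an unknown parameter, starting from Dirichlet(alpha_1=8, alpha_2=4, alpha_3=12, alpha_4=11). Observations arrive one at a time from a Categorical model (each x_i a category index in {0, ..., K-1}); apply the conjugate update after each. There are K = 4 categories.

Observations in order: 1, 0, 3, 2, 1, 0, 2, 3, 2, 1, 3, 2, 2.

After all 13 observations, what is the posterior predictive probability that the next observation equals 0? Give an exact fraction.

obs 1: x=1 → posterior Dirichlet(8, 5, 12, 11)
obs 2: x=0 → posterior Dirichlet(9, 5, 12, 11)
obs 3: x=3 → posterior Dirichlet(9, 5, 12, 12)
obs 4: x=2 → posterior Dirichlet(9, 5, 13, 12)
obs 5: x=1 → posterior Dirichlet(9, 6, 13, 12)
obs 6: x=0 → posterior Dirichlet(10, 6, 13, 12)
obs 7: x=2 → posterior Dirichlet(10, 6, 14, 12)
obs 8: x=3 → posterior Dirichlet(10, 6, 14, 13)
obs 9: x=2 → posterior Dirichlet(10, 6, 15, 13)
obs 10: x=1 → posterior Dirichlet(10, 7, 15, 13)
obs 11: x=3 → posterior Dirichlet(10, 7, 15, 14)
obs 12: x=2 → posterior Dirichlet(10, 7, 16, 14)
obs 13: x=2 → posterior Dirichlet(10, 7, 17, 14)

5/24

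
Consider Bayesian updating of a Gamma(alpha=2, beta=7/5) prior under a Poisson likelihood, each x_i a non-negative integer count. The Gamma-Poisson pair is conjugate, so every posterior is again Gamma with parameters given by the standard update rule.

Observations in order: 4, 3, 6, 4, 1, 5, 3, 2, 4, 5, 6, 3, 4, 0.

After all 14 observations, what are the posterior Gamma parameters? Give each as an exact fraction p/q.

alpha=52, beta=77/5

obs 1: x=4 → posterior Gamma(6, 12/5)
obs 2: x=3 → posterior Gamma(9, 17/5)
obs 3: x=6 → posterior Gamma(15, 22/5)
obs 4: x=4 → posterior Gamma(19, 27/5)
obs 5: x=1 → posterior Gamma(20, 32/5)
obs 6: x=5 → posterior Gamma(25, 37/5)
obs 7: x=3 → posterior Gamma(28, 42/5)
obs 8: x=2 → posterior Gamma(30, 47/5)
obs 9: x=4 → posterior Gamma(34, 52/5)
obs 10: x=5 → posterior Gamma(39, 57/5)
obs 11: x=6 → posterior Gamma(45, 62/5)
obs 12: x=3 → posterior Gamma(48, 67/5)
obs 13: x=4 → posterior Gamma(52, 72/5)
obs 14: x=0 → posterior Gamma(52, 77/5)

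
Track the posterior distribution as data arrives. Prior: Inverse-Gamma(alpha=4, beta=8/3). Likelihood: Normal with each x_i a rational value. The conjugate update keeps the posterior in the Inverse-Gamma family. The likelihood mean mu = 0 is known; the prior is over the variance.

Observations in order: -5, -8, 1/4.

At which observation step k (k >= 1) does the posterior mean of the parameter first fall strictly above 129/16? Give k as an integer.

obs 1: x=-5 → posterior Inverse-Gamma(9/2, 91/6)
obs 2: x=-8 → posterior Inverse-Gamma(5, 283/6)
obs 3: x=1/4 → posterior Inverse-Gamma(11/2, 4531/96)

k = 2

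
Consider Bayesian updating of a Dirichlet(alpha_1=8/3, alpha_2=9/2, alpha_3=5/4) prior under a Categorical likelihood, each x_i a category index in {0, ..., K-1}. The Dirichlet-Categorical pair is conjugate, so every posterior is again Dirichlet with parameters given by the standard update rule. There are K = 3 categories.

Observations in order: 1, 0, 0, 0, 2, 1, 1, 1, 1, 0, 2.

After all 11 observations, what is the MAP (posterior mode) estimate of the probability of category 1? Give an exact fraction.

obs 1: x=1 → posterior Dirichlet(8/3, 11/2, 5/4)
obs 2: x=0 → posterior Dirichlet(11/3, 11/2, 5/4)
obs 3: x=0 → posterior Dirichlet(14/3, 11/2, 5/4)
obs 4: x=0 → posterior Dirichlet(17/3, 11/2, 5/4)
obs 5: x=2 → posterior Dirichlet(17/3, 11/2, 9/4)
obs 6: x=1 → posterior Dirichlet(17/3, 13/2, 9/4)
obs 7: x=1 → posterior Dirichlet(17/3, 15/2, 9/4)
obs 8: x=1 → posterior Dirichlet(17/3, 17/2, 9/4)
obs 9: x=1 → posterior Dirichlet(17/3, 19/2, 9/4)
obs 10: x=0 → posterior Dirichlet(20/3, 19/2, 9/4)
obs 11: x=2 → posterior Dirichlet(20/3, 19/2, 13/4)

102/197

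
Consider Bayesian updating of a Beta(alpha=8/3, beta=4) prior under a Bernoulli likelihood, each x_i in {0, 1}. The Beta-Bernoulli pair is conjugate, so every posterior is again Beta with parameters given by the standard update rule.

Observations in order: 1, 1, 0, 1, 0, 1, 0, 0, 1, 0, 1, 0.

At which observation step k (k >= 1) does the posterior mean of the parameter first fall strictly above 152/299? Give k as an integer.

k = 2

obs 1: x=1 → posterior Beta(11/3, 4)
obs 2: x=1 → posterior Beta(14/3, 4)
obs 3: x=0 → posterior Beta(14/3, 5)
obs 4: x=1 → posterior Beta(17/3, 5)
obs 5: x=0 → posterior Beta(17/3, 6)
obs 6: x=1 → posterior Beta(20/3, 6)
obs 7: x=0 → posterior Beta(20/3, 7)
obs 8: x=0 → posterior Beta(20/3, 8)
obs 9: x=1 → posterior Beta(23/3, 8)
obs 10: x=0 → posterior Beta(23/3, 9)
obs 11: x=1 → posterior Beta(26/3, 9)
obs 12: x=0 → posterior Beta(26/3, 10)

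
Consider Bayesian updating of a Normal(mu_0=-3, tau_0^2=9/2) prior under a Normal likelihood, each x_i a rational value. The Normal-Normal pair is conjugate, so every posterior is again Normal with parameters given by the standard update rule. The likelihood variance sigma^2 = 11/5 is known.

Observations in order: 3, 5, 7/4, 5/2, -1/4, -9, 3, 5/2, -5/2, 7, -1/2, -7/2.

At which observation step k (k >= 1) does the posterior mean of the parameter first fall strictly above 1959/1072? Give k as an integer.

k = 2

obs 1: x=3 → posterior Normal(69/67, 99/67)
obs 2: x=5 → posterior Normal(21/8, 99/112)
obs 3: x=7/4 → posterior Normal(1491/628, 99/157)
obs 4: x=5/2 → posterior Normal(1941/808, 99/202)
obs 5: x=-1/4 → posterior Normal(474/247, 99/247)
obs 6: x=-9 → posterior Normal(69/292, 99/292)
obs 7: x=3 → posterior Normal(204/337, 99/337)
obs 8: x=5/2 → posterior Normal(633/764, 99/382)
obs 9: x=-5/2 → posterior Normal(204/427, 99/427)
obs 10: x=7 → posterior Normal(519/472, 99/472)
obs 11: x=-1/2 → posterior Normal(993/1034, 9/47)
obs 12: x=-7/2 → posterior Normal(339/562, 99/562)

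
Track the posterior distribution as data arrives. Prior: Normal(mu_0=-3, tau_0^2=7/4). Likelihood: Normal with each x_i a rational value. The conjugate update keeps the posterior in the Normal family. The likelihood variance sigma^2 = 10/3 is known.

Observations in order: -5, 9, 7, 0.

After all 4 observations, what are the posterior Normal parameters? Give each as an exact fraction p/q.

mu_0=111/124, tau_0^2=35/62

obs 1: x=-5 → posterior Normal(-225/61, 70/61)
obs 2: x=9 → posterior Normal(-18/41, 35/41)
obs 3: x=7 → posterior Normal(111/103, 70/103)
obs 4: x=0 → posterior Normal(111/124, 35/62)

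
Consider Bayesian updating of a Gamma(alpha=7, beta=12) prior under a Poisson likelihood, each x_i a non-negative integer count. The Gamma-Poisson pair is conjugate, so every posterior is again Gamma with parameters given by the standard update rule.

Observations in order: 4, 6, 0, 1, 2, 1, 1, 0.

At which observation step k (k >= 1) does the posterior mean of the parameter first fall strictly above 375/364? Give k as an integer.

k = 2

obs 1: x=4 → posterior Gamma(11, 13)
obs 2: x=6 → posterior Gamma(17, 14)
obs 3: x=0 → posterior Gamma(17, 15)
obs 4: x=1 → posterior Gamma(18, 16)
obs 5: x=2 → posterior Gamma(20, 17)
obs 6: x=1 → posterior Gamma(21, 18)
obs 7: x=1 → posterior Gamma(22, 19)
obs 8: x=0 → posterior Gamma(22, 20)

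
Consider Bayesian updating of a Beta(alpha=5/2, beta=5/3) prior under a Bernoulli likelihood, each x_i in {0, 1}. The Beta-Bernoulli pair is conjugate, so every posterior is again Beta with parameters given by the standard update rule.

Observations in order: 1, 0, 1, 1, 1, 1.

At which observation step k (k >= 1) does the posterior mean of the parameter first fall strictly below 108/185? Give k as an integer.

k = 2

obs 1: x=1 → posterior Beta(7/2, 5/3)
obs 2: x=0 → posterior Beta(7/2, 8/3)
obs 3: x=1 → posterior Beta(9/2, 8/3)
obs 4: x=1 → posterior Beta(11/2, 8/3)
obs 5: x=1 → posterior Beta(13/2, 8/3)
obs 6: x=1 → posterior Beta(15/2, 8/3)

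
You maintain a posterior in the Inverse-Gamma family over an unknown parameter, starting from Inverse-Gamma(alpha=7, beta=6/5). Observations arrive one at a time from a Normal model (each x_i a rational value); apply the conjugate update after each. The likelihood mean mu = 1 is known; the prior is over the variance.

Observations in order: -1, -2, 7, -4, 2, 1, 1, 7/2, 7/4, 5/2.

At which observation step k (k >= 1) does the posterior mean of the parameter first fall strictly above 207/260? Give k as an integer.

obs 1: x=-1 → posterior Inverse-Gamma(15/2, 16/5)
obs 2: x=-2 → posterior Inverse-Gamma(8, 77/10)
obs 3: x=7 → posterior Inverse-Gamma(17/2, 257/10)
obs 4: x=-4 → posterior Inverse-Gamma(9, 191/5)
obs 5: x=2 → posterior Inverse-Gamma(19/2, 387/10)
obs 6: x=1 → posterior Inverse-Gamma(10, 387/10)
obs 7: x=1 → posterior Inverse-Gamma(21/2, 387/10)
obs 8: x=7/2 → posterior Inverse-Gamma(11, 1673/40)
obs 9: x=7/4 → posterior Inverse-Gamma(23/2, 6737/160)
obs 10: x=5/2 → posterior Inverse-Gamma(12, 6917/160)

k = 2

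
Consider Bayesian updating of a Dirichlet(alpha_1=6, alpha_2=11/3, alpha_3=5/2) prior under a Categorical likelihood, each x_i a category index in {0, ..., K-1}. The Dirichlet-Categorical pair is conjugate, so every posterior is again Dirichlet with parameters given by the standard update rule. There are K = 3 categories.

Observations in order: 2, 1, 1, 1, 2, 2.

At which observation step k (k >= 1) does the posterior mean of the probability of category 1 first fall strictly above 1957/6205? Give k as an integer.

k = 2

obs 1: x=2 → posterior Dirichlet(6, 11/3, 7/2)
obs 2: x=1 → posterior Dirichlet(6, 14/3, 7/2)
obs 3: x=1 → posterior Dirichlet(6, 17/3, 7/2)
obs 4: x=1 → posterior Dirichlet(6, 20/3, 7/2)
obs 5: x=2 → posterior Dirichlet(6, 20/3, 9/2)
obs 6: x=2 → posterior Dirichlet(6, 20/3, 11/2)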